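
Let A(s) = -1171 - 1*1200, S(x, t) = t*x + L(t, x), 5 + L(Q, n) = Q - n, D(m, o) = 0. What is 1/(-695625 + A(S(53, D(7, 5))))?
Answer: -1/697996 ≈ -1.4327e-6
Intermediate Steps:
L(Q, n) = -5 + Q - n (L(Q, n) = -5 + (Q - n) = -5 + Q - n)
S(x, t) = -5 + t - x + t*x (S(x, t) = t*x + (-5 + t - x) = -5 + t - x + t*x)
A(s) = -2371 (A(s) = -1171 - 1200 = -2371)
1/(-695625 + A(S(53, D(7, 5)))) = 1/(-695625 - 2371) = 1/(-697996) = -1/697996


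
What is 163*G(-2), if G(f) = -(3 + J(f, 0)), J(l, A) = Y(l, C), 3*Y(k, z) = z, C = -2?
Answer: -1141/3 ≈ -380.33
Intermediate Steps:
Y(k, z) = z/3
J(l, A) = -⅔ (J(l, A) = (⅓)*(-2) = -⅔)
G(f) = -7/3 (G(f) = -(3 - ⅔) = -1*7/3 = -7/3)
163*G(-2) = 163*(-7/3) = -1141/3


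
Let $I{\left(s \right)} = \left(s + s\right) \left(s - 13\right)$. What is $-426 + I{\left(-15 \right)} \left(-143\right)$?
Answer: $-120546$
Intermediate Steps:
$I{\left(s \right)} = 2 s \left(-13 + s\right)$
$-426 + I{\left(-15 \right)} \left(-143\right) = -426 + 2 \left(-15\right) \left(-13 - 15\right) \left(-143\right) = -426 + 2 \left(-15\right) \left(-28\right) \left(-143\right) = -426 + 840 \left(-143\right) = -426 - 120120 = -120546$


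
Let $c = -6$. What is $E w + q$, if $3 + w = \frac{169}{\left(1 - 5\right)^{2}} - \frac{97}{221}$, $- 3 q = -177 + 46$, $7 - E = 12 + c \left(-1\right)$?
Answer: $- \frac{368021}{10608} \approx -34.693$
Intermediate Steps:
$E = -11$ ($E = 7 - \left(12 - -6\right) = 7 - \left(12 + 6\right) = 7 - 18 = -11$)
$q = \frac{131}{3}$ ($q = - \frac{-177 + 46}{3} = \left(- \frac{1}{3}\right) \left(-131\right) = \frac{131}{3} \approx 43.667$)
$w = \frac{25189}{3536}$ ($w = -3 + \left(\frac{169}{\left(1 - 5\right)^{2}} - \frac{97}{221}\right) = -3 + \left(\frac{169}{\left(-4\right)^{2}} - \frac{97}{221}\right) = -3 - \left(\frac{97}{221} - \frac{169}{16}\right) = -3 + \left(169 \cdot \frac{1}{16} - \frac{97}{221}\right) = -3 + \left(\frac{169}{16} - \frac{97}{221}\right) = -3 + \frac{35797}{3536} = \frac{25189}{3536} \approx 7.1236$)
$E w + q = \left(-11\right) \frac{25189}{3536} + \frac{131}{3} = - \frac{277079}{3536} + \frac{131}{3} = - \frac{368021}{10608}$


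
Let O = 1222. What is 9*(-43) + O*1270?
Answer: 1551553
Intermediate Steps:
9*(-43) + O*1270 = 9*(-43) + 1222*1270 = -387 + 1551940 = 1551553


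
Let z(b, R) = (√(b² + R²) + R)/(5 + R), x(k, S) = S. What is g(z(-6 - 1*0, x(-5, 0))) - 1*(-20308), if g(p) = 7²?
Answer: 20357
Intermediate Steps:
z(b, R) = (R + √(R² + b²))/(5 + R) (z(b, R) = (√(R² + b²) + R)/(5 + R) = (R + √(R² + b²))/(5 + R))
g(p) = 49
g(z(-6 - 1*0, x(-5, 0))) - 1*(-20308) = 49 - 1*(-20308) = 49 + 20308 = 20357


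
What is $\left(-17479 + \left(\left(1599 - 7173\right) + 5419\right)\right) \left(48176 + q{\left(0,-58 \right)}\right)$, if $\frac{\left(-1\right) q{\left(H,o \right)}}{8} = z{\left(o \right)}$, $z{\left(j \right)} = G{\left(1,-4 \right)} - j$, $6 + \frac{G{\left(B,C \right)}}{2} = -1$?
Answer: $-843328416$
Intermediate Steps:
$G{\left(B,C \right)} = -14$ ($G{\left(B,C \right)} = -12 + 2 \left(-1\right) = -12 - 2 = -14$)
$z{\left(j \right)} = -14 - j$
$q{\left(H,o \right)} = 112 + 8 o$ ($q{\left(H,o \right)} = - 8 \left(-14 - o\right) = 112 + 8 o$)
$\left(-17479 + \left(\left(1599 - 7173\right) + 5419\right)\right) \left(48176 + q{\left(0,-58 \right)}\right) = \left(-17479 + \left(\left(1599 - 7173\right) + 5419\right)\right) \left(48176 + \left(112 + 8 \left(-58\right)\right)\right) = \left(-17479 + \left(-5574 + 5419\right)\right) \left(48176 + \left(112 - 464\right)\right) = \left(-17479 - 155\right) \left(48176 - 352\right) = \left(-17634\right) 47824 = -843328416$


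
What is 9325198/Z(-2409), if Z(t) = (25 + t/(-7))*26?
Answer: 32638193/33592 ≈ 971.61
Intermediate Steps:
Z(t) = 650 - 26*t/7 (Z(t) = (25 + t*(-⅐))*26 = (25 - t/7)*26 = 650 - 26*t/7)
9325198/Z(-2409) = 9325198/(650 - 26/7*(-2409)) = 9325198/(650 + 62634/7) = 9325198/(67184/7) = 9325198*(7/67184) = 32638193/33592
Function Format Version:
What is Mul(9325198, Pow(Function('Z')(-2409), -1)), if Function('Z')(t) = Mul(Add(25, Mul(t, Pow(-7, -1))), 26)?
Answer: Rational(32638193, 33592) ≈ 971.61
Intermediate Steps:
Function('Z')(t) = Add(650, Mul(Rational(-26, 7), t)) (Function('Z')(t) = Mul(Add(25, Mul(t, Rational(-1, 7))), 26) = Mul(Add(25, Mul(Rational(-1, 7), t)), 26) = Add(650, Mul(Rational(-26, 7), t)))
Mul(9325198, Pow(Function('Z')(-2409), -1)) = Mul(9325198, Pow(Add(650, Mul(Rational(-26, 7), -2409)), -1)) = Mul(9325198, Pow(Add(650, Rational(62634, 7)), -1)) = Mul(9325198, Pow(Rational(67184, 7), -1)) = Mul(9325198, Rational(7, 67184)) = Rational(32638193, 33592)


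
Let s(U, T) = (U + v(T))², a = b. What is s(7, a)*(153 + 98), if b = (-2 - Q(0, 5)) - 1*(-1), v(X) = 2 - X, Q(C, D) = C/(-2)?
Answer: 25100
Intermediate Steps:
Q(C, D) = -C/2 (Q(C, D) = C*(-½) = -C/2)
b = -1 (b = (-2 - (-1)*0/2) - 1*(-1) = (-2 - 1*0) + 1 = (-2 + 0) + 1 = -2 + 1 = -1)
a = -1
s(U, T) = (2 + U - T)² (s(U, T) = (U + (2 - T))² = (2 + U - T)²)
s(7, a)*(153 + 98) = (2 + 7 - 1*(-1))²*(153 + 98) = (2 + 7 + 1)²*251 = 10²*251 = 100*251 = 25100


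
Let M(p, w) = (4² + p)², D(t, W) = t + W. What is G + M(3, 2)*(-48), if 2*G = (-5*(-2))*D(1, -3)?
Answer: -17338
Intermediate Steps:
D(t, W) = W + t
M(p, w) = (16 + p)²
G = -10 (G = ((-5*(-2))*(-3 + 1))/2 = (10*(-2))/2 = (½)*(-20) = -10)
G + M(3, 2)*(-48) = -10 + (16 + 3)²*(-48) = -10 + 19²*(-48) = -10 + 361*(-48) = -10 - 17328 = -17338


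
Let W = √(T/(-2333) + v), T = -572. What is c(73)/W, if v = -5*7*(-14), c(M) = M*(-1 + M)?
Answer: 2628*√2668350086/571871 ≈ 237.38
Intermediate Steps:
v = 490 (v = -35*(-14) = 490)
W = √2668350086/2333 (W = √(-572/(-2333) + 490) = √(-572*(-1/2333) + 490) = √(572/2333 + 490) = √(1143742/2333) = √2668350086/2333 ≈ 22.141)
c(73)/W = (73*(-1 + 73))/((√2668350086/2333)) = (73*72)*(√2668350086/1143742) = 5256*(√2668350086/1143742) = 2628*√2668350086/571871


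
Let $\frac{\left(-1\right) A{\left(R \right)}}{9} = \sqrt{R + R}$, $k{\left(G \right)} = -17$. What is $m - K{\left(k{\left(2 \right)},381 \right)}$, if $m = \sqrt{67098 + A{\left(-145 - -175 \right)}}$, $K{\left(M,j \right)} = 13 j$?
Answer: $-4953 + \sqrt{67098 - 18 \sqrt{15}} \approx -4694.1$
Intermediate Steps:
$A{\left(R \right)} = - 9 \sqrt{2} \sqrt{R}$ ($A{\left(R \right)} = - 9 \sqrt{R + R} = - 9 \sqrt{2 R} = - 9 \sqrt{2} \sqrt{R}$)
$m = \sqrt{67098 - 18 \sqrt{15}}$ ($m = \sqrt{67098 - 9 \sqrt{2} \sqrt{-145 - -175}} = \sqrt{67098 - 9 \sqrt{2} \sqrt{-145 + 175}} = \sqrt{67098 - 9 \sqrt{2} \sqrt{30}} = \sqrt{67098 - 18 \sqrt{15}} \approx 258.9$)
$m - K{\left(k{\left(2 \right)},381 \right)} = \sqrt{67098 - 18 \sqrt{15}} - 13 \cdot 381 = \sqrt{67098 - 18 \sqrt{15}} - 4953 = -4953 + \sqrt{67098 - 18 \sqrt{15}}$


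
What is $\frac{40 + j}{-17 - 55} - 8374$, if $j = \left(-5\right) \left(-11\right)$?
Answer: $- \frac{603023}{72} \approx -8375.3$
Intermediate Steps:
$j = 55$
$\frac{40 + j}{-17 - 55} - 8374 = \frac{40 + 55}{-17 - 55} - 8374 = \frac{95}{-72} - 8374 = 95 \left(- \frac{1}{72}\right) - 8374 = - \frac{95}{72} - 8374 = - \frac{603023}{72}$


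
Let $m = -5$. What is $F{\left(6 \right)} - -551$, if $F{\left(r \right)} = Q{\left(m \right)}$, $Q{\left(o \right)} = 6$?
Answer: $557$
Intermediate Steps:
$F{\left(r \right)} = 6$
$F{\left(6 \right)} - -551 = 6 - -551 = 6 + 551 = 557$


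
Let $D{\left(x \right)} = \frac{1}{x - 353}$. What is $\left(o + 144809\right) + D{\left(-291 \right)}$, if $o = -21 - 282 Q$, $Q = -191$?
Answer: $\frac{127930599}{644} \approx 1.9865 \cdot 10^{5}$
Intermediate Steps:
$D{\left(x \right)} = \frac{1}{-353 + x}$
$o = 53841$ ($o = -21 - -53862 = -21 + 53862 = 53841$)
$\left(o + 144809\right) + D{\left(-291 \right)} = \left(53841 + 144809\right) + \frac{1}{-353 - 291} = 198650 + \frac{1}{-644} = 198650 - \frac{1}{644} = \frac{127930599}{644}$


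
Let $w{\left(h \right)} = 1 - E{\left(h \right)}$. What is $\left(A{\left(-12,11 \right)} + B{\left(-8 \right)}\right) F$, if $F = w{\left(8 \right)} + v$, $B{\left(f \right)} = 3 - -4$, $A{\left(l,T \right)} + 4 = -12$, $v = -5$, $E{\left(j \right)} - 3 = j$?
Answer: $135$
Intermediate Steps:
$E{\left(j \right)} = 3 + j$
$A{\left(l,T \right)} = -16$ ($A{\left(l,T \right)} = -4 - 12 = -16$)
$B{\left(f \right)} = 7$ ($B{\left(f \right)} = 3 + 4 = 7$)
$w{\left(h \right)} = -2 - h$ ($w{\left(h \right)} = 1 - \left(3 + h\right) = -2 - h$)
$F = -15$ ($F = \left(-2 - 8\right) - 5 = -10 - 5 = -15$)
$\left(A{\left(-12,11 \right)} + B{\left(-8 \right)}\right) F = \left(-16 + 7\right) \left(-15\right) = \left(-9\right) \left(-15\right) = 135$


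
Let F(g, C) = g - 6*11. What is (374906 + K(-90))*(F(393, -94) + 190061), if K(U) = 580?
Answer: 71488028568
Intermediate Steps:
F(g, C) = -66 + g (F(g, C) = g - 66 = -66 + g)
(374906 + K(-90))*(F(393, -94) + 190061) = (374906 + 580)*((-66 + 393) + 190061) = 375486*(327 + 190061) = 375486*190388 = 71488028568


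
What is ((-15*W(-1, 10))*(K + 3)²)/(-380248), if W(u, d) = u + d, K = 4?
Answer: 6615/380248 ≈ 0.017397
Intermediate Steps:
W(u, d) = d + u
((-15*W(-1, 10))*(K + 3)²)/(-380248) = ((-15*(10 - 1))*(4 + 3)²)/(-380248) = (-15*9*7²)*(-1/380248) = -135*49*(-1/380248) = -6615*(-1/380248) = 6615/380248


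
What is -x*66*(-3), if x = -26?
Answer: -5148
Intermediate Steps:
-x*66*(-3) = -(-26*66)*(-3) = -(-1716)*(-3) = -1*5148 = -5148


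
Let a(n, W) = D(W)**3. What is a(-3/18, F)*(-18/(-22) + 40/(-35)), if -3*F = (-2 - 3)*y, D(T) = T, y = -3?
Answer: 3125/77 ≈ 40.584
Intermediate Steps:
F = -5 (F = -(-2 - 3)*(-3)/3 = -(-5)*(-3)/3 = -1/3*15 = -5)
a(n, W) = W**3
a(-3/18, F)*(-18/(-22) + 40/(-35)) = (-5)**3*(-18/(-22) + 40/(-35)) = -125*(-18*(-1/22) + 40*(-1/35)) = -125*(9/11 - 8/7) = -125*(-25/77) = 3125/77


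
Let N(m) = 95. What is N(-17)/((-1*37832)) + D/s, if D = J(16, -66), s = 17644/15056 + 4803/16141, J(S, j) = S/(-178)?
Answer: -19142614072509/300598068850264 ≈ -0.063682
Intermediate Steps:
J(S, j) = -S/178 (J(S, j) = S*(-1/178) = -S/178)
s = 89276443/60754724 (s = 17644*(1/15056) + 4803*(1/16141) = 4411/3764 + 4803/16141 = 89276443/60754724 ≈ 1.4695)
D = -8/89 (D = -1/178*16 = -8/89 ≈ -0.089888)
N(-17)/((-1*37832)) + D/s = 95/((-1*37832)) - 8/(89*89276443/60754724) = 95/(-37832) - 8/89*60754724/89276443 = 95*(-1/37832) - 486037792/7945603427 = -95/37832 - 486037792/7945603427 = -19142614072509/300598068850264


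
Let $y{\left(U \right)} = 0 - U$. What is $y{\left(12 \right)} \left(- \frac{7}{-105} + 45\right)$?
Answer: $- \frac{2704}{5} \approx -540.8$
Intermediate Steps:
$y{\left(U \right)} = - U$
$y{\left(12 \right)} \left(- \frac{7}{-105} + 45\right) = \left(-1\right) 12 \left(- \frac{7}{-105} + 45\right) = - 12 \left(\left(-7\right) \left(- \frac{1}{105}\right) + 45\right) = - 12 \left(\frac{1}{15} + 45\right) = \left(-12\right) \frac{676}{15} = - \frac{2704}{5}$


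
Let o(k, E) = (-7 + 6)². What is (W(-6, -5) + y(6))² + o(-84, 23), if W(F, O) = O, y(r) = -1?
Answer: 37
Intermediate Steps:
o(k, E) = 1 (o(k, E) = (-1)² = 1)
(W(-6, -5) + y(6))² + o(-84, 23) = (-5 - 1)² + 1 = (-6)² + 1 = 36 + 1 = 37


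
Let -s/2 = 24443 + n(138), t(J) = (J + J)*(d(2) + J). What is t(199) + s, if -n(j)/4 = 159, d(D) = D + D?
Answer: 33180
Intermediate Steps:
d(D) = 2*D
n(j) = -636 (n(j) = -4*159 = -636)
t(J) = 2*J*(4 + J) (t(J) = (J + J)*(2*2 + J) = (2*J)*(4 + J) = 2*J*(4 + J))
s = -47614 (s = -2*(24443 - 636) = -2*23807 = -47614)
t(199) + s = 2*199*(4 + 199) - 47614 = 2*199*203 - 47614 = 80794 - 47614 = 33180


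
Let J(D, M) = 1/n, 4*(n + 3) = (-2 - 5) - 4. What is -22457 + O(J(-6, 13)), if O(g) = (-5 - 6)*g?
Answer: -516467/23 ≈ -22455.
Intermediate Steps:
n = -23/4 (n = -3 + ((-2 - 5) - 4)/4 = -3 + (-7 - 4)/4 = -3 + (¼)*(-11) = -3 - 11/4 = -23/4 ≈ -5.7500)
J(D, M) = -4/23 (J(D, M) = 1/(-23/4) = -4/23)
O(g) = -11*g
-22457 + O(J(-6, 13)) = -22457 - 11*(-4/23) = -22457 + 44/23 = -516467/23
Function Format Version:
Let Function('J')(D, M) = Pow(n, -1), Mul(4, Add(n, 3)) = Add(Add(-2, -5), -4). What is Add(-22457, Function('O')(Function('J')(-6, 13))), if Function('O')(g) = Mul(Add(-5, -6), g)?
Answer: Rational(-516467, 23) ≈ -22455.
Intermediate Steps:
n = Rational(-23, 4) (n = Add(-3, Mul(Rational(1, 4), Add(Add(-2, -5), -4))) = Add(-3, Mul(Rational(1, 4), Add(-7, -4))) = Add(-3, Mul(Rational(1, 4), -11)) = Add(-3, Rational(-11, 4)) = Rational(-23, 4) ≈ -5.7500)
Function('J')(D, M) = Rational(-4, 23) (Function('J')(D, M) = Pow(Rational(-23, 4), -1) = Rational(-4, 23))
Function('O')(g) = Mul(-11, g)
Add(-22457, Function('O')(Function('J')(-6, 13))) = Add(-22457, Mul(-11, Rational(-4, 23))) = Add(-22457, Rational(44, 23)) = Rational(-516467, 23)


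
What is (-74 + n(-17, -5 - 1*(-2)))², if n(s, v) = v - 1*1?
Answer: 6084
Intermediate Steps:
n(s, v) = -1 + v (n(s, v) = v - 1 = -1 + v)
(-74 + n(-17, -5 - 1*(-2)))² = (-74 + (-1 + (-5 - 1*(-2))))² = (-74 + (-1 + (-5 + 2)))² = (-74 + (-1 - 3))² = (-74 - 4)² = (-78)² = 6084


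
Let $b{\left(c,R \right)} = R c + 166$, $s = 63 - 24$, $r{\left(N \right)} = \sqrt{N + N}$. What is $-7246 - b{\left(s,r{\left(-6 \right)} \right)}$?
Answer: $-7412 - 78 i \sqrt{3} \approx -7412.0 - 135.1 i$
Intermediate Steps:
$r{\left(N \right)} = \sqrt{2} \sqrt{N}$ ($r{\left(N \right)} = \sqrt{2 N} = \sqrt{2} \sqrt{N}$)
$s = 39$ ($s = 63 - 24 = 39$)
$b{\left(c,R \right)} = 166 + R c$
$-7246 - b{\left(s,r{\left(-6 \right)} \right)} = -7246 - \left(166 + \sqrt{2} \sqrt{-6} \cdot 39\right) = -7246 - \left(166 + \sqrt{2} i \sqrt{6} \cdot 39\right) = -7246 - \left(166 + 2 i \sqrt{3} \cdot 39\right) = -7246 - \left(166 + 78 i \sqrt{3}\right) = -7412 - 78 i \sqrt{3}$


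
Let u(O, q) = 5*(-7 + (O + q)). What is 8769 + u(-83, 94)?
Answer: 8789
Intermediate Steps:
u(O, q) = -35 + 5*O + 5*q (u(O, q) = 5*(-7 + O + q) = -35 + 5*O + 5*q)
8769 + u(-83, 94) = 8769 + (-35 + 5*(-83) + 5*94) = 8769 + (-35 - 415 + 470) = 8769 + 20 = 8789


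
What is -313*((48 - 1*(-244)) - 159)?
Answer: -41629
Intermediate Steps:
-313*((48 - 1*(-244)) - 159) = -313*((48 + 244) - 159) = -313*(292 - 159) = -313*133 = -41629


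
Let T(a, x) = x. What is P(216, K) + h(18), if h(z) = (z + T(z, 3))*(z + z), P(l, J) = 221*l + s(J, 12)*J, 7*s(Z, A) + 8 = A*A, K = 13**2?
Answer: 362428/7 ≈ 51775.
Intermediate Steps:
K = 169
s(Z, A) = -8/7 + A**2/7 (s(Z, A) = -8/7 + (A*A)/7 = -8/7 + A**2/7)
P(l, J) = 221*l + 136*J/7 (P(l, J) = 221*l + (-8/7 + (1/7)*12**2)*J = 221*l + (-8/7 + (1/7)*144)*J = 221*l + (-8/7 + 144/7)*J = 221*l + 136*J/7)
h(z) = 2*z*(3 + z) (h(z) = (z + 3)*(z + z) = (3 + z)*(2*z) = 2*z*(3 + z))
P(216, K) + h(18) = (221*216 + (136/7)*169) + 2*18*(3 + 18) = (47736 + 22984/7) + 2*18*21 = 357136/7 + 756 = 362428/7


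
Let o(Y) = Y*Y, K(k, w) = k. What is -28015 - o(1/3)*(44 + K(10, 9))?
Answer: -28021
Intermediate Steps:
o(Y) = Y²
-28015 - o(1/3)*(44 + K(10, 9)) = -28015 - (1/3)²*(44 + 10) = -28015 - (⅓)²*54 = -28015 - 54/9 = -28015 - 1*6 = -28015 - 6 = -28021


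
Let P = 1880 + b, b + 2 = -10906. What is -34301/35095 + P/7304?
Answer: -141843041/64083470 ≈ -2.2134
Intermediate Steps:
b = -10908 (b = -2 - 10906 = -10908)
P = -9028 (P = 1880 - 10908 = -9028)
-34301/35095 + P/7304 = -34301/35095 - 9028/7304 = -34301*1/35095 - 9028*1/7304 = -34301/35095 - 2257/1826 = -141843041/64083470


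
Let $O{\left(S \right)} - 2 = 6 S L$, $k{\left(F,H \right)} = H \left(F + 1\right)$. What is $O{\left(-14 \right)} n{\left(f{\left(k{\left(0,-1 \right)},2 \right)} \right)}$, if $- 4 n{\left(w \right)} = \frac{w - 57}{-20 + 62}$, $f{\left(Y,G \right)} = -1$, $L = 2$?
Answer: $- \frac{2407}{42} \approx -57.31$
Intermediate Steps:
$k{\left(F,H \right)} = H \left(1 + F\right)$
$n{\left(w \right)} = \frac{19}{56} - \frac{w}{168}$ ($n{\left(w \right)} = - \frac{\left(w - 57\right) \frac{1}{-20 + 62}}{4} = - \frac{\left(-57 + w\right) \frac{1}{42}}{4} = - \frac{- \frac{19}{14} + \frac{w}{42}}{4} = \frac{19}{56} - \frac{w}{168}$)
$O{\left(S \right)} = 2 + 12 S$ ($O{\left(S \right)} = 2 + 6 S 2 = 2 + 12 S$)
$O{\left(-14 \right)} n{\left(f{\left(k{\left(0,-1 \right)},2 \right)} \right)} = \left(2 + 12 \left(-14\right)\right) \left(\frac{19}{56} - - \frac{1}{168}\right) = \left(2 - 168\right) \left(\frac{19}{56} + \frac{1}{168}\right) = \left(-166\right) \frac{29}{84} = - \frac{2407}{42}$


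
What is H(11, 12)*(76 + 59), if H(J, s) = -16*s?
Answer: -25920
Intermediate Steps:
H(11, 12)*(76 + 59) = (-16*12)*(76 + 59) = -192*135 = -25920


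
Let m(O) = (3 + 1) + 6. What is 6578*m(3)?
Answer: 65780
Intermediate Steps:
m(O) = 10 (m(O) = 4 + 6 = 10)
6578*m(3) = 6578*10 = 65780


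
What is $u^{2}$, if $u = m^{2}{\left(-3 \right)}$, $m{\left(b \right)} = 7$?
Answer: $2401$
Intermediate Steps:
$u = 49$ ($u = 7^{2} = 49$)
$u^{2} = 49^{2} = 2401$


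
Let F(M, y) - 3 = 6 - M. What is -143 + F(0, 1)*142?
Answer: 1135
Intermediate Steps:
F(M, y) = 9 - M (F(M, y) = 3 + (6 - M) = 9 - M)
-143 + F(0, 1)*142 = -143 + (9 - 1*0)*142 = -143 + (9 + 0)*142 = -143 + 9*142 = -143 + 1278 = 1135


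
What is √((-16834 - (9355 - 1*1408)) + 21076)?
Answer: I*√3705 ≈ 60.869*I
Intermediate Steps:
√((-16834 - (9355 - 1*1408)) + 21076) = √((-16834 - (9355 - 1408)) + 21076) = √((-16834 - 1*7947) + 21076) = √((-16834 - 7947) + 21076) = √(-24781 + 21076) = √(-3705) = I*√3705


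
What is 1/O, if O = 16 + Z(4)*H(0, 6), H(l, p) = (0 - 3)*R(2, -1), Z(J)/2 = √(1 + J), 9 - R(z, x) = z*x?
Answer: -4/5381 - 33*√5/10762 ≈ -0.0075999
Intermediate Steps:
R(z, x) = 9 - x*z (R(z, x) = 9 - z*x = 9 - x*z)
Z(J) = 2*√(1 + J)
H(l, p) = -33 (H(l, p) = (0 - 3)*(9 - 1*(-1)*2) = -3*(9 + 2) = -3*11 = -33)
O = 16 - 66*√5 (O = 16 + (2*√(1 + 4))*(-33) = 16 + (2*√5)*(-33) = 16 - 66*√5 ≈ -131.58)
1/O = 1/(16 - 66*√5)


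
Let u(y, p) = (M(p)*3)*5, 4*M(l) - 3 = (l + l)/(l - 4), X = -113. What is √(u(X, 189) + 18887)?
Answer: 5*√4141151/74 ≈ 137.50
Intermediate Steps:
M(l) = ¾ + l/(2*(-4 + l)) (M(l) = ¾ + ((l + l)/(l - 4))/4 = ¾ + ((2*l)/(-4 + l))/4 = ¾ + (2*l/(-4 + l))/4 = ¾ + l/(2*(-4 + l)))
u(y, p) = 15*(-12 + 5*p)/(4*(-4 + p)) (u(y, p) = (((-12 + 5*p)/(4*(-4 + p)))*3)*5 = (3*(-12 + 5*p)/(4*(-4 + p)))*5 = 15*(-12 + 5*p)/(4*(-4 + p)))
√(u(X, 189) + 18887) = √(15*(-12 + 5*189)/(4*(-4 + 189)) + 18887) = √((15/4)*(-12 + 945)/185 + 18887) = √((15/4)*(1/185)*933 + 18887) = √(2799/148 + 18887) = √(2798075/148) = 5*√4141151/74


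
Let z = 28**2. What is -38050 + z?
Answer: -37266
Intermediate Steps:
z = 784
-38050 + z = -38050 + 784 = -37266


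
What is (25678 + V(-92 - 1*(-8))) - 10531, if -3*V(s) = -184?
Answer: 45625/3 ≈ 15208.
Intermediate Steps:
V(s) = 184/3 (V(s) = -⅓*(-184) = 184/3)
(25678 + V(-92 - 1*(-8))) - 10531 = (25678 + 184/3) - 10531 = 77218/3 - 10531 = 45625/3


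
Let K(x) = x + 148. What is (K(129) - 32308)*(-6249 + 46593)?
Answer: -1292258664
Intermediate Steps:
K(x) = 148 + x
(K(129) - 32308)*(-6249 + 46593) = ((148 + 129) - 32308)*(-6249 + 46593) = (277 - 32308)*40344 = -32031*40344 = -1292258664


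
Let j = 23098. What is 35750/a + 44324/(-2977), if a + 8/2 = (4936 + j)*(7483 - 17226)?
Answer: -6053276978967/406561843441 ≈ -14.889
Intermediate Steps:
a = -273135266 (a = -4 + (4936 + 23098)*(7483 - 17226) = -4 + 28034*(-9743) = -4 - 273135262 = -273135266)
35750/a + 44324/(-2977) = 35750/(-273135266) + 44324/(-2977) = 35750*(-1/273135266) + 44324*(-1/2977) = -17875/136567633 - 44324/2977 = -6053276978967/406561843441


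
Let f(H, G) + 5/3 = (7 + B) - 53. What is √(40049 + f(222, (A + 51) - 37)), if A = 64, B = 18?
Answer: √360174/3 ≈ 200.05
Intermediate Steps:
f(H, G) = -89/3 (f(H, G) = -5/3 + ((7 + 18) - 53) = -5/3 + (25 - 53) = -5/3 - 28 = -89/3)
√(40049 + f(222, (A + 51) - 37)) = √(40049 - 89/3) = √(120058/3) = √360174/3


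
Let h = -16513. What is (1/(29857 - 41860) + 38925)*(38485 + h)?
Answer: 3421895652776/4001 ≈ 8.5526e+8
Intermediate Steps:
(1/(29857 - 41860) + 38925)*(38485 + h) = (1/(29857 - 41860) + 38925)*(38485 - 16513) = (1/(-12003) + 38925)*21972 = (-1/12003 + 38925)*21972 = (467216774/12003)*21972 = 3421895652776/4001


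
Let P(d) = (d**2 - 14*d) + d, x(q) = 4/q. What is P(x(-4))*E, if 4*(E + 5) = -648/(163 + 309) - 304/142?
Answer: -689493/8378 ≈ -82.298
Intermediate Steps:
P(d) = d**2 - 13*d
E = -98499/16756 (E = -5 + (-648/(163 + 309) - 304/142)/4 = -5 + (-648/472 - 304*1/142)/4 = -5 + (-648*1/472 - 152/71)/4 = -5 + (-81/59 - 152/71)/4 = -5 + (1/4)*(-14719/4189) = -5 - 14719/16756 = -98499/16756 ≈ -5.8784)
P(x(-4))*E = ((4/(-4))*(-13 + 4/(-4)))*(-98499/16756) = ((4*(-1/4))*(-13 + 4*(-1/4)))*(-98499/16756) = -(-13 - 1)*(-98499/16756) = -1*(-14)*(-98499/16756) = 14*(-98499/16756) = -689493/8378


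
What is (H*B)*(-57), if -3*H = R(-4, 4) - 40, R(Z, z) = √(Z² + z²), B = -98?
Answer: 74480 - 7448*√2 ≈ 63947.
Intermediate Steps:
H = 40/3 - 4*√2/3 (H = -(√((-4)² + 4²) - 40)/3 = -(√(16 + 16) - 40)/3 = -(√32 - 40)/3 = -(4*√2 - 40)/3 = -(-40 + 4*√2)/3 = 40/3 - 4*√2/3 ≈ 11.448)
(H*B)*(-57) = ((40/3 - 4*√2/3)*(-98))*(-57) = (-3920/3 + 392*√2/3)*(-57) = 74480 - 7448*√2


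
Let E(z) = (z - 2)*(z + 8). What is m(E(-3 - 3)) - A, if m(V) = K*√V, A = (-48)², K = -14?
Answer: -2304 - 56*I ≈ -2304.0 - 56.0*I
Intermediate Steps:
A = 2304
E(z) = (-2 + z)*(8 + z)
m(V) = -14*√V
m(E(-3 - 3)) - A = -14*√(-16 + (-3 - 3)² + 6*(-3 - 3)) - 1*2304 = -14*√(-16 + (-6)² + 6*(-6)) - 2304 = -14*√(-16 + 36 - 36) - 2304 = -56*I - 2304 = -2304 - 56*I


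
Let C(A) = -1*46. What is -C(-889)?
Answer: 46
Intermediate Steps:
C(A) = -46
-C(-889) = -1*(-46) = 46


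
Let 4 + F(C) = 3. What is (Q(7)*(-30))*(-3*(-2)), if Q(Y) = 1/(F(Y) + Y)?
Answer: -30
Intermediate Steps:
F(C) = -1 (F(C) = -4 + 3 = -1)
Q(Y) = 1/(-1 + Y)
(Q(7)*(-30))*(-3*(-2)) = (-30/(-1 + 7))*(-3*(-2)) = (-30/6)*6 = ((⅙)*(-30))*6 = -5*6 = -30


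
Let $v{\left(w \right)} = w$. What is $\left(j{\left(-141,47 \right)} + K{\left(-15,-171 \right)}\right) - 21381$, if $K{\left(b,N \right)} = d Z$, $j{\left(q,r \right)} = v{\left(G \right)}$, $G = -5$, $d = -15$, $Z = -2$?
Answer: $-21356$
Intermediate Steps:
$j{\left(q,r \right)} = -5$
$K{\left(b,N \right)} = 30$ ($K{\left(b,N \right)} = \left(-15\right) \left(-2\right) = 30$)
$\left(j{\left(-141,47 \right)} + K{\left(-15,-171 \right)}\right) - 21381 = \left(-5 + 30\right) - 21381 = 25 - 21381 = -21356$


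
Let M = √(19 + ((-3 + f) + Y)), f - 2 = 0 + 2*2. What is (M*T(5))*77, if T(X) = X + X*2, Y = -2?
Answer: 2310*√5 ≈ 5165.3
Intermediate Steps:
f = 6 (f = 2 + (0 + 2*2) = 2 + (0 + 4) = 2 + 4 = 6)
M = 2*√5 (M = √(19 + ((-3 + 6) - 2)) = √(19 + (3 - 2)) = √(19 + 1) = √20 = 2*√5 ≈ 4.4721)
T(X) = 3*X (T(X) = X + 2*X = 3*X)
(M*T(5))*77 = ((2*√5)*(3*5))*77 = ((2*√5)*15)*77 = (30*√5)*77 = 2310*√5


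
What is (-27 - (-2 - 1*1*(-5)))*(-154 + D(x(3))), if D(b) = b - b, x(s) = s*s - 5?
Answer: 4620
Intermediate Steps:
x(s) = -5 + s² (x(s) = s² - 5 = -5 + s²)
D(b) = 0
(-27 - (-2 - 1*1*(-5)))*(-154 + D(x(3))) = (-27 - (-2 - 1*1*(-5)))*(-154 + 0) = (-27 - (-2 - 1*(-5)))*(-154) = (-27 - (-2 + 5))*(-154) = (-27 - 1*3)*(-154) = (-27 - 3)*(-154) = -30*(-154) = 4620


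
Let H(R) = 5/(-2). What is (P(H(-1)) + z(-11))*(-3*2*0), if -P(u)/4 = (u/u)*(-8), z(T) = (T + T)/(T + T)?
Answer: 0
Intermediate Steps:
H(R) = -5/2 (H(R) = 5*(-½) = -5/2)
z(T) = 1 (z(T) = (2*T)/((2*T)) = (2*T)*(1/(2*T)) = 1)
P(u) = 32 (P(u) = -4*u/u*(-8) = -4*(-8) = 32)
(P(H(-1)) + z(-11))*(-3*2*0) = (32 + 1)*(-3*2*0) = 33*(-6*0) = 33*0 = 0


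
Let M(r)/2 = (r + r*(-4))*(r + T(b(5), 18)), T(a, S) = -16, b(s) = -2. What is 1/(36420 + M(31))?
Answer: 1/33630 ≈ 2.9735e-5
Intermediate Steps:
M(r) = -6*r*(-16 + r) (M(r) = 2*((r + r*(-4))*(r - 16)) = 2*((r - 4*r)*(-16 + r)) = 2*((-3*r)*(-16 + r)) = 2*(-3*r*(-16 + r)) = -6*r*(-16 + r))
1/(36420 + M(31)) = 1/(36420 + 6*31*(16 - 1*31)) = 1/(36420 + 6*31*(16 - 31)) = 1/(36420 + 6*31*(-15)) = 1/(36420 - 2790) = 1/33630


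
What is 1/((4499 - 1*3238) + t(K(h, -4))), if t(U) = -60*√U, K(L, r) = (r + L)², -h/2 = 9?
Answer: -1/59 ≈ -0.016949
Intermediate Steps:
h = -18 (h = -2*9 = -18)
K(L, r) = (L + r)²
1/((4499 - 1*3238) + t(K(h, -4))) = 1/((4499 - 1*3238) - 60*√((-18 - 4)²)) = 1/((4499 - 3238) - 60*√((-22)²)) = 1/(1261 - 60*√484) = 1/(1261 - 60*22) = 1/(1261 - 1320) = 1/(-59) = -1/59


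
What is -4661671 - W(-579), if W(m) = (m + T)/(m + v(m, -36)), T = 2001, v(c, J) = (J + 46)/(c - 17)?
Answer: -804356922281/172547 ≈ -4.6617e+6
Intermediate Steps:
v(c, J) = (46 + J)/(-17 + c)
W(m) = (2001 + m)/(m + 10/(-17 + m)) (W(m) = (m + 2001)/(m + (46 - 36)/(-17 + m)) = (2001 + m)/(m + 10/(-17 + m)))
-4661671 - W(-579) = -4661671 - (-17 - 579)*(2001 - 579)/(10 - 579*(-17 - 579)) = -4661671 - (-596)*1422/(10 - 579*(-596)) = -4661671 - (-596)*1422/(10 + 345084) = -4661671 - (-596)*1422/345094 = -4661671 - 1*(-423756/172547) = -4661671 + 423756/172547 = -804356922281/172547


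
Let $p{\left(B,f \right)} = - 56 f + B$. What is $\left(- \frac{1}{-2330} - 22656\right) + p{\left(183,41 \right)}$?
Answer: $- \frac{57711769}{2330} \approx -24769.0$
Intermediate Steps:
$p{\left(B,f \right)} = B - 56 f$
$\left(- \frac{1}{-2330} - 22656\right) + p{\left(183,41 \right)} = \left(- \frac{1}{-2330} - 22656\right) + \left(183 - 2296\right) = \left(\left(-1\right) \left(- \frac{1}{2330}\right) - 22656\right) + \left(183 - 2296\right) = \left(\frac{1}{2330} - 22656\right) - 2113 = - \frac{52788479}{2330} - 2113 = - \frac{57711769}{2330}$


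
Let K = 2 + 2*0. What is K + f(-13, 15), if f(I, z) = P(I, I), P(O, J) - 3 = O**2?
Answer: 174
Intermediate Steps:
K = 2 (K = 2 + 0 = 2)
P(O, J) = 3 + O**2
f(I, z) = 3 + I**2
K + f(-13, 15) = 2 + (3 + (-13)**2) = 2 + (3 + 169) = 2 + 172 = 174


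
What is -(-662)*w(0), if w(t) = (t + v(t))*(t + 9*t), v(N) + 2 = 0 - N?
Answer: 0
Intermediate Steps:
v(N) = -2 - N (v(N) = -2 + (0 - N) = -2 - N)
w(t) = -20*t (w(t) = (t + (-2 - t))*(t + 9*t) = -20*t)
-(-662)*w(0) = -(-662)*(-20*0) = -(-662)*0 = -1*0 = 0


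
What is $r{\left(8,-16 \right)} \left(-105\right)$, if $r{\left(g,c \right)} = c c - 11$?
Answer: $-25725$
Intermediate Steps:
$r{\left(g,c \right)} = -11 + c^{2}$ ($r{\left(g,c \right)} = c^{2} - 11 = -11 + c^{2}$)
$r{\left(8,-16 \right)} \left(-105\right) = \left(-11 + \left(-16\right)^{2}\right) \left(-105\right) = \left(-11 + 256\right) \left(-105\right) = 245 \left(-105\right) = -25725$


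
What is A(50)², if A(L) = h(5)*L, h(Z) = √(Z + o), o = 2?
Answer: 17500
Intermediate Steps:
h(Z) = √(2 + Z) (h(Z) = √(Z + 2) = √(2 + Z))
A(L) = L*√7 (A(L) = √(2 + 5)*L = √7*L = L*√7)
A(50)² = (50*√7)² = 17500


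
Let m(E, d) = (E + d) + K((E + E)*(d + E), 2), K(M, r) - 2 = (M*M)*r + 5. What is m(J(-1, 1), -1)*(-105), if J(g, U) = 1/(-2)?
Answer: -1050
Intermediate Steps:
J(g, U) = -½
K(M, r) = 7 + r*M² (K(M, r) = 2 + ((M*M)*r + 5) = 2 + (M²*r + 5) = 2 + (r*M² + 5) = 2 + (5 + r*M²) = 7 + r*M²)
m(E, d) = 7 + E + d + 8*E²*(E + d)² (m(E, d) = (E + d) + (7 + 2*((E + E)*(d + E))²) = (E + d) + (7 + 2*((2*E)*(E + d))²) = (E + d) + (7 + 2*(2*E*(E + d))²) = (E + d) + (7 + 2*(4*E²*(E + d)²)) = (E + d) + (7 + 8*E²*(E + d)²) = 7 + E + d + 8*E²*(E + d)²)
m(J(-1, 1), -1)*(-105) = (7 - ½ - 1 + 8*(-½)²*(-½ - 1)²)*(-105) = (7 - ½ - 1 + 8*(¼)*(-3/2)²)*(-105) = (7 - ½ - 1 + 8*(¼)*(9/4))*(-105) = (7 - ½ - 1 + 9/2)*(-105) = 10*(-105) = -1050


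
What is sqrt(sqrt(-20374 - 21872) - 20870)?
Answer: sqrt(-20870 + 3*I*sqrt(4694)) ≈ 0.7114 + 144.47*I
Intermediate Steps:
sqrt(sqrt(-20374 - 21872) - 20870) = sqrt(sqrt(-42246) - 20870) = sqrt(3*I*sqrt(4694) - 20870) = sqrt(-20870 + 3*I*sqrt(4694))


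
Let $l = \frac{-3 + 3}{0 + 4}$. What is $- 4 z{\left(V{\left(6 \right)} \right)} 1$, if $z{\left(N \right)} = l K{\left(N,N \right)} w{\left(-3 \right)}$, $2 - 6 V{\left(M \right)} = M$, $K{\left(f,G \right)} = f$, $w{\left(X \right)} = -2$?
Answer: $0$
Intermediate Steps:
$l = 0$ ($l = \frac{0}{4} = 0 \cdot \frac{1}{4} = 0$)
$V{\left(M \right)} = \frac{1}{3} - \frac{M}{6}$
$z{\left(N \right)} = 0$ ($z{\left(N \right)} = 0 N \left(-2\right) = 0 \left(-2\right) = 0$)
$- 4 z{\left(V{\left(6 \right)} \right)} 1 = \left(-4\right) 0 \cdot 1 = 0 \cdot 1 = 0$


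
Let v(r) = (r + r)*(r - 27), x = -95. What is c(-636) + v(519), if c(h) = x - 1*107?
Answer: 510494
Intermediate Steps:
c(h) = -202 (c(h) = -95 - 1*107 = -95 - 107 = -202)
v(r) = 2*r*(-27 + r) (v(r) = (2*r)*(-27 + r) = 2*r*(-27 + r))
c(-636) + v(519) = -202 + 2*519*(-27 + 519) = -202 + 2*519*492 = -202 + 510696 = 510494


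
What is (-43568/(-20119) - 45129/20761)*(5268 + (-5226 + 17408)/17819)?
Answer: -322496655105422/7442828070821 ≈ -43.330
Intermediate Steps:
(-43568/(-20119) - 45129/20761)*(5268 + (-5226 + 17408)/17819) = (-43568*(-1/20119) - 45129*1/20761)*(5268 + 12182*(1/17819)) = (43568/20119 - 45129/20761)*(5268 + 12182/17819) = -3435103/417690559*93882674/17819 = -322496655105422/7442828070821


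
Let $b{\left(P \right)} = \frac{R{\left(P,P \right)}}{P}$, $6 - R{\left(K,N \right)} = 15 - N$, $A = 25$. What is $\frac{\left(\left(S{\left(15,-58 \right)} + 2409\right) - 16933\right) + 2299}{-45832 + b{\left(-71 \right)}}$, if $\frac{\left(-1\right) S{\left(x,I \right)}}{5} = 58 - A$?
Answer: $\frac{20945}{77476} \approx 0.27034$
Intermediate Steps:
$S{\left(x,I \right)} = -165$ ($S{\left(x,I \right)} = - 5 \left(58 - 25\right) = \left(-5\right) 33 = -165$)
$R{\left(K,N \right)} = -9 + N$ ($R{\left(K,N \right)} = 6 - \left(15 - N\right) = 6 + \left(-15 + N\right) = -9 + N$)
$b{\left(P \right)} = \frac{-9 + P}{P}$
$\frac{\left(\left(S{\left(15,-58 \right)} + 2409\right) - 16933\right) + 2299}{-45832 + b{\left(-71 \right)}} = \frac{\left(\left(-165 + 2409\right) - 16933\right) + 2299}{-45832 + \frac{-9 - 71}{-71}} = \frac{\left(2244 - 16933\right) + 2299}{-45832 - - \frac{80}{71}} = \frac{-14689 + 2299}{-45832 + \frac{80}{71}} = - \frac{12390}{- \frac{3253992}{71}} = \left(-12390\right) \left(- \frac{71}{3253992}\right) = \frac{20945}{77476}$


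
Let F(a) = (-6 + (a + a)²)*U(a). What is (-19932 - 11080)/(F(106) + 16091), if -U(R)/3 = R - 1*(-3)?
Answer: 31012/14678635 ≈ 0.0021127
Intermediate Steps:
U(R) = -9 - 3*R (U(R) = -3*(R - 1*(-3)) = -3*(R + 3) = -3*(3 + R) = -9 - 3*R)
F(a) = (-9 - 3*a)*(-6 + 4*a²) (F(a) = (-6 + (a + a)²)*(-9 - 3*a) = (-6 + (2*a)²)*(-9 - 3*a) = (-6 + 4*a²)*(-9 - 3*a) = (-9 - 3*a)*(-6 + 4*a²))
(-19932 - 11080)/(F(106) + 16091) = (-19932 - 11080)/(-6*(-3 + 2*106²)*(3 + 106) + 16091) = -31012/(-6*(-3 + 2*11236)*109 + 16091) = -31012/(-6*(-3 + 22472)*109 + 16091) = -31012/(-6*22469*109 + 16091) = -31012/(-14694726 + 16091) = -31012/(-14678635) = -31012*(-1/14678635) = 31012/14678635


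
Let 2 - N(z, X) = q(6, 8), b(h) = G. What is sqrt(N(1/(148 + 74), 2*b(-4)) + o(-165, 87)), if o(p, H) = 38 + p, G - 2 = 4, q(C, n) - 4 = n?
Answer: I*sqrt(137) ≈ 11.705*I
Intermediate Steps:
q(C, n) = 4 + n
G = 6 (G = 2 + 4 = 6)
b(h) = 6
N(z, X) = -10 (N(z, X) = 2 - (4 + 8) = 2 - 1*12 = 2 - 12 = -10)
sqrt(N(1/(148 + 74), 2*b(-4)) + o(-165, 87)) = sqrt(-10 + (38 - 165)) = sqrt(-10 - 127) = sqrt(-137) = I*sqrt(137)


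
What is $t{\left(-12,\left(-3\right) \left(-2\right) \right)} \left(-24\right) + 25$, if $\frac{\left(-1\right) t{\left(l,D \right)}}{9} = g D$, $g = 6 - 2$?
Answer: $5209$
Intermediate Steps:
$g = 4$
$t{\left(l,D \right)} = - 36 D$ ($t{\left(l,D \right)} = - 9 \cdot 4 D = - 36 D$)
$t{\left(-12,\left(-3\right) \left(-2\right) \right)} \left(-24\right) + 25 = - 36 \left(\left(-3\right) \left(-2\right)\right) \left(-24\right) + 25 = \left(-36\right) 6 \left(-24\right) + 25 = \left(-216\right) \left(-24\right) + 25 = 5184 + 25 = 5209$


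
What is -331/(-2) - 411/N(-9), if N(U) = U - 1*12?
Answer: 2591/14 ≈ 185.07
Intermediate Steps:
N(U) = -12 + U (N(U) = U - 12 = -12 + U)
-331/(-2) - 411/N(-9) = -331/(-2) - 411/(-12 - 9) = -331*(-1/2) - 411/(-21) = 331/2 - 411*(-1/21) = 331/2 + 137/7 = 2591/14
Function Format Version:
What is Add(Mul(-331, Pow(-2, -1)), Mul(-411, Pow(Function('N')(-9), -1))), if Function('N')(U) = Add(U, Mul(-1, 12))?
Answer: Rational(2591, 14) ≈ 185.07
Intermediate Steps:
Function('N')(U) = Add(-12, U) (Function('N')(U) = Add(U, -12) = Add(-12, U))
Add(Mul(-331, Pow(-2, -1)), Mul(-411, Pow(Function('N')(-9), -1))) = Add(Mul(-331, Pow(-2, -1)), Mul(-411, Pow(Add(-12, -9), -1))) = Add(Mul(-331, Rational(-1, 2)), Mul(-411, Pow(-21, -1))) = Add(Rational(331, 2), Mul(-411, Rational(-1, 21))) = Add(Rational(331, 2), Rational(137, 7)) = Rational(2591, 14)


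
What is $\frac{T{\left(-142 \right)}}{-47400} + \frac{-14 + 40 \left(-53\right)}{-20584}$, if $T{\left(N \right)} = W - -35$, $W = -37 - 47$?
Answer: $\frac{12770027}{121960200} \approx 0.10471$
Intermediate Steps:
$W = -84$ ($W = -37 - 47 = -84$)
$T{\left(N \right)} = -49$ ($T{\left(N \right)} = -84 - -35 = -84 + 35 = -49$)
$\frac{T{\left(-142 \right)}}{-47400} + \frac{-14 + 40 \left(-53\right)}{-20584} = - \frac{49}{-47400} + \frac{-14 + 40 \left(-53\right)}{-20584} = \left(-49\right) \left(- \frac{1}{47400}\right) + \left(-14 - 2120\right) \left(- \frac{1}{20584}\right) = \frac{49}{47400} - - \frac{1067}{10292} = \frac{49}{47400} + \frac{1067}{10292} = \frac{12770027}{121960200}$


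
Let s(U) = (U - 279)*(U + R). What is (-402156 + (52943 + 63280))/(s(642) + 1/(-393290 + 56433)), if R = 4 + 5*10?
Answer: -96318532581/85106247335 ≈ -1.1317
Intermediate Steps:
R = 54 (R = 4 + 50 = 54)
s(U) = (-279 + U)*(54 + U) (s(U) = (U - 279)*(U + 54) = (-279 + U)*(54 + U))
(-402156 + (52943 + 63280))/(s(642) + 1/(-393290 + 56433)) = (-402156 + (52943 + 63280))/((-15066 + 642² - 225*642) + 1/(-393290 + 56433)) = (-402156 + 116223)/((-15066 + 412164 - 144450) + 1/(-336857)) = -285933/(252648 - 1/336857) = -285933/85106247335/336857 = -285933*336857/85106247335 = -96318532581/85106247335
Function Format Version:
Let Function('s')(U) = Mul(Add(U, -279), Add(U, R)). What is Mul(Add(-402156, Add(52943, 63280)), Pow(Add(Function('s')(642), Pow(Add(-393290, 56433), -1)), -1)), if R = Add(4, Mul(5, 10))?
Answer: Rational(-96318532581, 85106247335) ≈ -1.1317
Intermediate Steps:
R = 54 (R = Add(4, 50) = 54)
Function('s')(U) = Mul(Add(-279, U), Add(54, U)) (Function('s')(U) = Mul(Add(U, -279), Add(U, 54)) = Mul(Add(-279, U), Add(54, U)))
Mul(Add(-402156, Add(52943, 63280)), Pow(Add(Function('s')(642), Pow(Add(-393290, 56433), -1)), -1)) = Mul(Add(-402156, Add(52943, 63280)), Pow(Add(Add(-15066, Pow(642, 2), Mul(-225, 642)), Pow(Add(-393290, 56433), -1)), -1)) = Mul(Add(-402156, 116223), Pow(Add(Add(-15066, 412164, -144450), Pow(-336857, -1)), -1)) = Mul(-285933, Pow(Add(252648, Rational(-1, 336857)), -1)) = Mul(-285933, Pow(Rational(85106247335, 336857), -1)) = Mul(-285933, Rational(336857, 85106247335)) = Rational(-96318532581, 85106247335)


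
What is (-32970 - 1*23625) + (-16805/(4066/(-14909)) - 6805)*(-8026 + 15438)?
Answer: 825865677555/2033 ≈ 4.0623e+8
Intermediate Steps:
(-32970 - 1*23625) + (-16805/(4066/(-14909)) - 6805)*(-8026 + 15438) = (-32970 - 23625) + (-16805/(4066*(-1/14909)) - 6805)*7412 = -56595 + (-16805/(-4066/14909) - 6805)*7412 = -56595 + (-16805*(-14909/4066) - 6805)*7412 = -56595 + (250545745/4066 - 6805)*7412 = -56595 + (222876615/4066)*7412 = -56595 + 825980735190/2033 = 825865677555/2033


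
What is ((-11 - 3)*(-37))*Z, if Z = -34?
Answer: -17612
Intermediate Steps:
((-11 - 3)*(-37))*Z = ((-11 - 3)*(-37))*(-34) = -14*(-37)*(-34) = 518*(-34) = -17612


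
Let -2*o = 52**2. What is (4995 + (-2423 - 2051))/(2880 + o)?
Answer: 521/1528 ≈ 0.34097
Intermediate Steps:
o = -1352 (o = -1/2*52**2 = -1/2*2704 = -1352)
(4995 + (-2423 - 2051))/(2880 + o) = (4995 + (-2423 - 2051))/(2880 - 1352) = (4995 - 4474)/1528 = 521*(1/1528) = 521/1528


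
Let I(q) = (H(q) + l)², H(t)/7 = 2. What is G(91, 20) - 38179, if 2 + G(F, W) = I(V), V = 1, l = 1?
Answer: -37956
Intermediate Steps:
H(t) = 14 (H(t) = 7*2 = 14)
I(q) = 225 (I(q) = (14 + 1)² = 15² = 225)
G(F, W) = 223 (G(F, W) = -2 + 225 = 223)
G(91, 20) - 38179 = 223 - 38179 = -37956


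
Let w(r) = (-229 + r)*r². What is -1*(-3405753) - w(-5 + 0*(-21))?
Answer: 3411603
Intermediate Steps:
w(r) = r²*(-229 + r)
-1*(-3405753) - w(-5 + 0*(-21)) = -1*(-3405753) - (-5 + 0*(-21))²*(-229 + (-5 + 0*(-21))) = 3405753 - (-5 + 0)²*(-229 + (-5 + 0)) = 3405753 - (-5)²*(-229 - 5) = 3405753 - 25*(-234) = 3405753 - 1*(-5850) = 3405753 + 5850 = 3411603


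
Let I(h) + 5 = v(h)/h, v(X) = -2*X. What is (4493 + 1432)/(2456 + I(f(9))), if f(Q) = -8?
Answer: 75/31 ≈ 2.4194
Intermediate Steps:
I(h) = -7 (I(h) = -5 + (-2*h)/h = -5 - 2 = -7)
(4493 + 1432)/(2456 + I(f(9))) = (4493 + 1432)/(2456 - 7) = 5925/2449 = 5925*(1/2449) = 75/31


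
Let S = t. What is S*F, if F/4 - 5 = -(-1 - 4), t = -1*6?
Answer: -240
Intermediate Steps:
t = -6
S = -6
F = 40 (F = 20 + 4*(-(-1 - 4)) = 20 + 4*(-1*(-5)) = 20 + 4*5 = 20 + 20 = 40)
S*F = -6*40 = -240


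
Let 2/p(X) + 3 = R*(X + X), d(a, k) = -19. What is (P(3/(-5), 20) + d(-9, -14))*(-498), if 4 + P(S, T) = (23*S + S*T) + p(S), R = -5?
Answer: 119852/5 ≈ 23970.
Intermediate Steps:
p(X) = 2/(-3 - 10*X) (p(X) = 2/(-3 - 5*(X + X)) = 2/(-3 - 10*X))
P(S, T) = -4 - 2/(3 + 10*S) + 23*S + S*T (P(S, T) = -4 + ((23*S + S*T) - 2/(3 + 10*S)) = -4 + (-2/(3 + 10*S) + 23*S + S*T) = -4 - 2/(3 + 10*S) + 23*S + S*T)
(P(3/(-5), 20) + d(-9, -14))*(-498) = ((-2 + (3 + 10*(3/(-5)))*(-4 + 23*(3/(-5)) + (3/(-5))*20))/(3 + 10*(3/(-5))) - 19)*(-498) = ((-2 + (3 + 10*(3*(-⅕)))*(-4 + 23*(3*(-⅕)) + (3*(-⅕))*20))/(3 + 10*(3*(-⅕))) - 19)*(-498) = ((-2 + (3 + 10*(-⅗))*(-4 + 23*(-⅗) - ⅗*20))/(3 + 10*(-⅗)) - 19)*(-498) = ((-2 + (3 - 6)*(-4 - 69/5 - 12))/(3 - 6) - 19)*(-498) = ((-2 - 3*(-149/5))/(-3) - 19)*(-498) = (-(-2 + 447/5)/3 - 19)*(-498) = (-⅓*437/5 - 19)*(-498) = (-437/15 - 19)*(-498) = -722/15*(-498) = 119852/5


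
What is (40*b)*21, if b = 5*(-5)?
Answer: -21000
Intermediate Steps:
b = -25
(40*b)*21 = (40*(-25))*21 = -1000*21 = -21000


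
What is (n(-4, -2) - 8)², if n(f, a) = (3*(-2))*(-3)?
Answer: 100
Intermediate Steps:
n(f, a) = 18 (n(f, a) = -6*(-3) = 18)
(n(-4, -2) - 8)² = (18 - 8)² = 10² = 100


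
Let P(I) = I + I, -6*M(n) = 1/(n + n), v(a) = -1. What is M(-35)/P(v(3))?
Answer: -1/840 ≈ -0.0011905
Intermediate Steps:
M(n) = -1/(12*n) (M(n) = -1/(6*(n + n)) = -1/(2*n)/6 = -1/(12*n))
P(I) = 2*I
M(-35)/P(v(3)) = (-1/12/(-35))/((2*(-1))) = -1/12*(-1/35)/(-2) = (1/420)*(-½) = -1/840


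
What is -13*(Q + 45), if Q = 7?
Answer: -676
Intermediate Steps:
-13*(Q + 45) = -13*(7 + 45) = -13*52 = -676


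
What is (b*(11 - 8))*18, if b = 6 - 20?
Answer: -756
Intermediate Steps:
b = -14
(b*(11 - 8))*18 = -14*(11 - 8)*18 = -14*3*18 = -42*18 = -756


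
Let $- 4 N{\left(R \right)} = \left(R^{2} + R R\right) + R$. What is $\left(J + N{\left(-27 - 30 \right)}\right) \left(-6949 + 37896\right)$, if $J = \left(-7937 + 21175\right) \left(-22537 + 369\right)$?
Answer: $- \frac{36327023829019}{4} \approx -9.0818 \cdot 10^{12}$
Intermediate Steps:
$J = -293459984$ ($J = 13238 \left(-22168\right) = -293459984$)
$N{\left(R \right)} = - \frac{R^{2}}{2} - \frac{R}{4}$ ($N{\left(R \right)} = - \frac{\left(R^{2} + R R\right) + R}{4} = - \frac{\left(R^{2} + R^{2}\right) + R}{4} = - \frac{2 R^{2} + R}{4} = - \frac{R + 2 R^{2}}{4} = - \frac{R^{2}}{2} - \frac{R}{4}$)
$\left(J + N{\left(-27 - 30 \right)}\right) \left(-6949 + 37896\right) = \left(-293459984 - \frac{\left(-27 - 30\right) \left(1 + 2 \left(-27 - 30\right)\right)}{4}\right) \left(-6949 + 37896\right) = \left(-293459984 - \frac{\left(-27 - 30\right) \left(1 + 2 \left(-27 - 30\right)\right)}{4}\right) 30947 = \left(-293459984 - - \frac{57 \left(1 + 2 \left(-57\right)\right)}{4}\right) 30947 = \left(-293459984 - - \frac{57 \left(1 - 114\right)}{4}\right) 30947 = \left(-293459984 - \left(- \frac{57}{4}\right) \left(-113\right)\right) 30947 = \left(-293459984 - \frac{6441}{4}\right) 30947 = \left(- \frac{1173846377}{4}\right) 30947 = - \frac{36327023829019}{4}$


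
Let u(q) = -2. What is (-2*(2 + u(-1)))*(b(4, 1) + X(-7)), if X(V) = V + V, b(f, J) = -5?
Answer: 0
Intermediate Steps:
X(V) = 2*V
(-2*(2 + u(-1)))*(b(4, 1) + X(-7)) = (-2*(2 - 2))*(-5 + 2*(-7)) = (-2*0)*(-5 - 14) = 0*(-19) = 0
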